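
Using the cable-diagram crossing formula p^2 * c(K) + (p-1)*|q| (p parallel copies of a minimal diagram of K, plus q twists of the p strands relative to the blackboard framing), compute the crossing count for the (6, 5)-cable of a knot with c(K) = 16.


Step 1: Each of the c(K) crossings of the companion diagram becomes p*p = p^2 crossings among the p parallel strands, and each of the |q| twists s_1 s_2 ... s_(p-1) adds (p-1) crossings.
  Crossings = p^2 * c(K) + (p-1)*|q|
Step 2: = 6^2 * 16 + (6-1)*5
Step 3: = 36*16 + 5*5
Step 4: = 576 + 25 = 601

601


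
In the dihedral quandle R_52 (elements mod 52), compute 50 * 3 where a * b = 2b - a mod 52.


50 * 3 = 2*3 - 50 mod 52
= 6 - 50 mod 52
= -44 mod 52 = 8

8


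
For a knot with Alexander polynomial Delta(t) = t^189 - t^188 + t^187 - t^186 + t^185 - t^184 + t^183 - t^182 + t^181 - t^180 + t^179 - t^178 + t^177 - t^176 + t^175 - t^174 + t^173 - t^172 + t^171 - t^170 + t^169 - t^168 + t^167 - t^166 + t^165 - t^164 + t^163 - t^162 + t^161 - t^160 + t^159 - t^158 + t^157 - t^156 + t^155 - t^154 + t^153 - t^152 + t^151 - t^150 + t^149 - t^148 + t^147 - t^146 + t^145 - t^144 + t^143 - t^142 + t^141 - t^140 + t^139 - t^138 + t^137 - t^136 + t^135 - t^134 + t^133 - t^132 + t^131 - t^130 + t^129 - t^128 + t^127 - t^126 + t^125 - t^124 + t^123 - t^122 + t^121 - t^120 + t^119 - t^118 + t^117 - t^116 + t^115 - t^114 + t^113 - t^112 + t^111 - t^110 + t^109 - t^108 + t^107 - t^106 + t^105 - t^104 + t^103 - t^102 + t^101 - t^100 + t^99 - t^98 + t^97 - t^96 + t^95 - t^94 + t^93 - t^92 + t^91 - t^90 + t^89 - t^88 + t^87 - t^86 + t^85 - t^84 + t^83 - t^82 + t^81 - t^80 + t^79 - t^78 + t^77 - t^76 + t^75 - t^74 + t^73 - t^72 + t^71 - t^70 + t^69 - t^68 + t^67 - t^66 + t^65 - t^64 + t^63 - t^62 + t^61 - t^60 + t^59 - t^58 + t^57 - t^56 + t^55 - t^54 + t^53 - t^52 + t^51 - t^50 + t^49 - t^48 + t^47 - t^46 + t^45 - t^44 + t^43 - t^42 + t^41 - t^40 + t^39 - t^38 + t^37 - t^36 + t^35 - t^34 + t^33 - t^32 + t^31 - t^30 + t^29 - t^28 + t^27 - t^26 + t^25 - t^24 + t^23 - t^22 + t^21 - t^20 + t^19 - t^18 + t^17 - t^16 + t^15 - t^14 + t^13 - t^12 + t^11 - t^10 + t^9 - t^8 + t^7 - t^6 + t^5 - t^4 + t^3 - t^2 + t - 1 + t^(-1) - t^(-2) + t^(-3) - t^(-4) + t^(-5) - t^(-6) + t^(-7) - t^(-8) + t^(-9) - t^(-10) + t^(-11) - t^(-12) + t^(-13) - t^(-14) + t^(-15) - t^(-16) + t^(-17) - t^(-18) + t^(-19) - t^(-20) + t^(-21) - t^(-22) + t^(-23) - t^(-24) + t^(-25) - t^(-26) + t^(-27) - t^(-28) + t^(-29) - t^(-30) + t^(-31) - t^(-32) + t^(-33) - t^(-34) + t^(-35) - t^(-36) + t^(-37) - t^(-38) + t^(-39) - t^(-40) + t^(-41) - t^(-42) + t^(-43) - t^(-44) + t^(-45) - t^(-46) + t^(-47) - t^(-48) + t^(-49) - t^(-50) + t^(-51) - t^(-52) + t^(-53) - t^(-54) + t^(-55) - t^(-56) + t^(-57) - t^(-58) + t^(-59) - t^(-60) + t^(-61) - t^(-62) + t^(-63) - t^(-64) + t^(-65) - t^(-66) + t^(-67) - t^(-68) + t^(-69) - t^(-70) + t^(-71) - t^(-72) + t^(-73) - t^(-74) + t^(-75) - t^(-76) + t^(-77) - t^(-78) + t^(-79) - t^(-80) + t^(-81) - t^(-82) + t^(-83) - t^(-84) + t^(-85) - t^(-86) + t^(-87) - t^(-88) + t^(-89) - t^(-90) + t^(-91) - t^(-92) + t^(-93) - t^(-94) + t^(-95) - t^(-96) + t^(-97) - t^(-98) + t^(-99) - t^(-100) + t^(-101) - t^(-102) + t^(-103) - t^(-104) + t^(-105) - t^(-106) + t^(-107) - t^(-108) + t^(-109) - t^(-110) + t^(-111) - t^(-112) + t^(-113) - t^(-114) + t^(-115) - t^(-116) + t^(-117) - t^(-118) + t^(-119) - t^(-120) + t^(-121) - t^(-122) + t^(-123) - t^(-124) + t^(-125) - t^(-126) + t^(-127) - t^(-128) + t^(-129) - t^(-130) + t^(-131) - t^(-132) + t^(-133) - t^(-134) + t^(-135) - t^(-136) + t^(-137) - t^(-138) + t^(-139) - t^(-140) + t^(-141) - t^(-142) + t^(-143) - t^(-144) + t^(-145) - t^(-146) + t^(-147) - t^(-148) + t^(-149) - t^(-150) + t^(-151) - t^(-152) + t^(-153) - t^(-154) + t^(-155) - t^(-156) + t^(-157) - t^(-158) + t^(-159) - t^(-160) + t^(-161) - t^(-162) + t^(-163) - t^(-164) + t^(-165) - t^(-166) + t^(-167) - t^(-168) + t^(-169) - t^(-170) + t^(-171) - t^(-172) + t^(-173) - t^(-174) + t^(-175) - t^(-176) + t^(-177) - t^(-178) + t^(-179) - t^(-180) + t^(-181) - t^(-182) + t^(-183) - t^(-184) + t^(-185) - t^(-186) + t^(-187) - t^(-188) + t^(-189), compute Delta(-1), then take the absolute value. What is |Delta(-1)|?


Step 1: The polynomial has 379 terms with alternating signs, exponents from 189 down to -189.
Step 2: Substitute t = -1. The i-th term has coefficient (-1)^i and exponent (m-i),
  so its value is (-1)^i * (-1)^(m-i) = (-1)^m = -1 for every i.
Step 3: All 379 terms equal -1, so Delta(-1) = 379 * (-1) = -379
Step 4: |Delta(-1)| = 379

379


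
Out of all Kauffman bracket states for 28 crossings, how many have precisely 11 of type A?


We choose which 11 of 28 crossings get A-smoothings.
C(28, 11) = 28! / (11! * 17!)
= 21474180

21474180


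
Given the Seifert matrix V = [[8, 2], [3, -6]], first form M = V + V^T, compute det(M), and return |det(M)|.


Step 1: Form V + V^T where V = [[8, 2], [3, -6]]
  V^T = [[8, 3], [2, -6]]
  V + V^T = [[16, 5], [5, -12]]
Step 2: det(V + V^T) = 16*(-12) - 5*5
  = -192 - 25 = -217
Step 3: Knot determinant = |det(V + V^T)| = |-217| = 217

217


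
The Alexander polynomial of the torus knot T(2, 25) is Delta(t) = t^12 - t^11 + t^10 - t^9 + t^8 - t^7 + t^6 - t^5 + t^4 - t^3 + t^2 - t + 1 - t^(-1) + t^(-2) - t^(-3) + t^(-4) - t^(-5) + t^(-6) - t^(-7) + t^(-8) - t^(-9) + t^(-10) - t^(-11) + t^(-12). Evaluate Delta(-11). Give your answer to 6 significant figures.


Substituting t = -11 into Delta(t) = t^12 - t^11 + t^10 - t^9 + t^8 - t^7 + t^6 - t^5 + t^4 - t^3 + t^2 - t + 1 - t^(-1) + t^(-2) - t^(-3) + t^(-4) - t^(-5) + t^(-6) - t^(-7) + t^(-8) - t^(-9) + t^(-10) - t^(-11) + t^(-12):
Term values: (3138428376721) + (285311670611) + (25937424601) + (2357947691) + (214358881) + (19487171) + (1771561) + (161051) + (14641) + (1331) + (121) + (11) + (1) + (0.0909091) + (0.00826446) + (0.000751315) + (6.83013e-05) + (6.20921e-06) + (5.64474e-07) + (5.13158e-08) + (4.66507e-09) + (4.24098e-10) + (3.85543e-11) + (3.50494e-12) + (3.18631e-13)
Sum = 3.452271214e+12
Rounded to 6 significant figures: 3.45227e+12

3.45227e+12


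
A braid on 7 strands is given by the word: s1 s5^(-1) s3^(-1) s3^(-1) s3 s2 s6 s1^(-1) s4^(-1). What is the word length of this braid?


The word length counts the number of generators (including inverses).
Listing each generator: s1, s5^(-1), s3^(-1), s3^(-1), s3, s2, s6, s1^(-1), s4^(-1)
There are 9 generators in this braid word.

9


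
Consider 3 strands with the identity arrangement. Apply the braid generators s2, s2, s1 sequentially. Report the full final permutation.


Starting with identity [1, 2, 3].
Apply generators in sequence:
  After s2: [1, 3, 2]
  After s2: [1, 2, 3]
  After s1: [2, 1, 3]
Final permutation: [2, 1, 3]

[2, 1, 3]


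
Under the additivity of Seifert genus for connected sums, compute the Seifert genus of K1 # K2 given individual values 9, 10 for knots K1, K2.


The Seifert genus is additive under connected sum.
Seifert genus(K1 # K2) = (9) + (10)
= 19

19


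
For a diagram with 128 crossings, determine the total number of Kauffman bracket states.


Each crossing contributes 2 choices (A-smoothing or B-smoothing).
Total states = 2^128 = 340282366920938463463374607431768211456

340282366920938463463374607431768211456


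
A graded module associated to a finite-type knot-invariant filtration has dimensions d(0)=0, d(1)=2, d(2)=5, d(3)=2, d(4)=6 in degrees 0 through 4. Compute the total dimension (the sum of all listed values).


Total dimension = d(0) + d(1) + ... + d(4)
= 0 + 2 + 5 + 2 + 6
= 15

15


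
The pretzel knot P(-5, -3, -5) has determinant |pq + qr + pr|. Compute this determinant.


Step 1: Compute pq + qr + pr.
pq = (-5)*(-3) = 15
qr = (-3)*(-5) = 15
pr = (-5)*(-5) = 25
pq + qr + pr = 15 + 15 + 25 = 55
Step 2: Take absolute value.
det(P(-5,-3,-5)) = |55| = 55

55


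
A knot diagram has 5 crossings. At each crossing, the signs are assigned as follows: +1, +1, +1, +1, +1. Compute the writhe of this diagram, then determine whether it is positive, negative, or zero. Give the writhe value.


Step 1: Count positive crossings (+1).
Positive crossings: 5
Step 2: Count negative crossings (-1).
Negative crossings: 0
Step 3: Writhe = (positive) - (negative)
w = 5 - 0 = 5
Step 4: |w| = 5, and w is positive

5


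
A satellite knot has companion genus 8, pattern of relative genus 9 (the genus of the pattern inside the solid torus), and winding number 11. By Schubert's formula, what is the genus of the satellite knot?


Schubert: g(satellite) = g_rel(pattern) + |winding| * g(companion),
where g_rel(pattern) is the genus of the pattern relative to the solid torus.
= 9 + 11 * 8
= 9 + 88 = 97

97


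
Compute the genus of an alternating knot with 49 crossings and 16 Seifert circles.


For alternating knots, g = (c - s + 1)/2.
= (49 - 16 + 1)/2
= 34/2 = 17

17


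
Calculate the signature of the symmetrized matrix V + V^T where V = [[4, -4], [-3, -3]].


Step 1: V + V^T = [[8, -7], [-7, -6]]
Step 2: trace = 2, det = -97
Step 3: Discriminant = 2^2 - 4*(-97) = 392
Step 4: Eigenvalues: 10.8995, -8.89949
Step 5: Signature = (# positive eigenvalues) - (# negative eigenvalues) = 0

0


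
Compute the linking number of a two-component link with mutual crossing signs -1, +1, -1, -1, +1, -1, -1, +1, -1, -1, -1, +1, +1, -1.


Step 1: Count positive crossings: 5
Step 2: Count negative crossings: 9
Step 3: Sum of signs = 5 - 9 = -4
Step 4: Linking number = sum/2 = -4/2 = -2

-2


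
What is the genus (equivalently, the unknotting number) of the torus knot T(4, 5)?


For a torus knot T(p,q), both the unknotting number and genus equal (p-1)(q-1)/2.
= (4-1)(5-1)/2
= 3*4/2
= 12/2 = 6

6


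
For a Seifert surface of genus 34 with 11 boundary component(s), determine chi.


chi = 2 - 2g - b
= 2 - 2*34 - 11
= 2 - 68 - 11 = -77

-77


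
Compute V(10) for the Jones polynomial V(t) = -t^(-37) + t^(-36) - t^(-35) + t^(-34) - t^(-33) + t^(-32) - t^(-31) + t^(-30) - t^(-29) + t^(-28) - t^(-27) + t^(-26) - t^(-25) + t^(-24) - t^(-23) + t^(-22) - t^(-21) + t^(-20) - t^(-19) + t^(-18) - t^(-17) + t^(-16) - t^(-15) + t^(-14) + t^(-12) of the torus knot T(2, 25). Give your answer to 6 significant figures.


Substituting t = 10 into V(t) = -t^(-37) + t^(-36) - t^(-35) + t^(-34) - t^(-33) + t^(-32) - t^(-31) + t^(-30) - t^(-29) + t^(-28) - t^(-27) + t^(-26) - t^(-25) + t^(-24) - t^(-23) + t^(-22) - t^(-21) + t^(-20) - t^(-19) + t^(-18) - t^(-17) + t^(-16) - t^(-15) + t^(-14) + t^(-12):
  (-)t^(-37) = -1e-37
  (+)t^(-36) = 1e-36
  (-)t^(-35) = -1e-35
  (+)t^(-34) = 1e-34
  (-)t^(-33) = -1e-33
  (+)t^(-32) = 1e-32
  (-)t^(-31) = -1e-31
  (+)t^(-30) = 1e-30
  (-)t^(-29) = -1e-29
  (+)t^(-28) = 1e-28
  (-)t^(-27) = -1e-27
  (+)t^(-26) = 1e-26
  (-)t^(-25) = -1e-25
  (+)t^(-24) = 1e-24
  (-)t^(-23) = -1e-23
  (+)t^(-22) = 1e-22
  (-)t^(-21) = -1e-21
  (+)t^(-20) = 1e-20
  (-)t^(-19) = -1e-19
  (+)t^(-18) = 1e-18
  (-)t^(-17) = -1e-17
  (+)t^(-16) = 1e-16
  (-)t^(-15) = -1e-15
  (+)t^(-14) = 1e-14
  (+)t^(-12) = 1e-12
Sum = (-1e-37) + (1e-36) + (-1e-35) + (1e-34) + (-1e-33) + (1e-32) + (-1e-31) + (1e-30) + (-1e-29) + (1e-28) + (-1e-27) + (1e-26) + (-1e-25) + (1e-24) + (-1e-23) + (1e-22) + (-1e-21) + (1e-20) + (-1e-19) + (1e-18) + (-1e-17) + (1e-16) + (-1e-15) + (1e-14) + (1e-12)
= 1.009090909e-12
Rounded to 6 significant figures: 1.00909e-12

1.00909e-12


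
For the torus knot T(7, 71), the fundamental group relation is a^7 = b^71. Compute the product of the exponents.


The relation is a^7 = b^71.
Product of exponents = 7 * 71
= 497

497


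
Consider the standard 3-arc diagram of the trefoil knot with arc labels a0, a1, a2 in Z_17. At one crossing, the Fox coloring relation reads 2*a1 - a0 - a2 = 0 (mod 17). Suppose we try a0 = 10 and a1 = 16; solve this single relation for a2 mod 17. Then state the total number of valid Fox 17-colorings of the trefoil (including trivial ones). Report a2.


Step 1: Apply the given crossing relation 2*a1 - a0 - a2 = 0 (mod 17).
  a2 = 2*a1 - a0 mod 17
  a2 = 2*16 - 10 mod 17
  a2 = 32 - 10 mod 17
  a2 = 22 mod 17 = 5
Step 2: The trefoil has determinant 3.
  Number of Fox p-colorings (p prime) is p^2 if p = 3, else p.
  Since 17 does not divide 3, only trivial (constant) colorings exist.
  (So the trial a0 = 10, a1 = 16 with a0 != a1 does NOT extend to a valid coloring of the whole trefoil: the other two crossing relations require 3*(a1 - a0) = 0 (mod 17), which fails.)
  Total colorings = 17
Step 3: a2 = 5, total Fox 17-colorings = 17

5


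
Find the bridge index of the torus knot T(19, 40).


The bridge number of T(p,q) is min(p,q).
min(19, 40) = 19

19


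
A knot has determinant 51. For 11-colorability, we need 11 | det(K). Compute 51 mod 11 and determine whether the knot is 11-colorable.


Step 1: A knot is p-colorable if and only if p divides its determinant.
Step 2: Compute 51 mod 11.
51 = 4 * 11 + 7
Step 3: 51 mod 11 = 7
Step 4: The knot is 11-colorable: no

7


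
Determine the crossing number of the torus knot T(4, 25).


For a torus knot T(p, q) with gcd(p,q)=1,
the crossing number is min(p*(q-1), q*(p-1)).
p*(q-1) = 4*24 = 96
q*(p-1) = 25*3 = 75
min(96, 75) = 75

75


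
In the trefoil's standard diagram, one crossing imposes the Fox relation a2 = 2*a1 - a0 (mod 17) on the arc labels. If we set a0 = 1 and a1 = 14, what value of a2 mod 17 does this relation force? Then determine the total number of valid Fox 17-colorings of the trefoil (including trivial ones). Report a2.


Step 1: Apply the given crossing relation 2*a1 - a0 - a2 = 0 (mod 17).
  a2 = 2*a1 - a0 mod 17
  a2 = 2*14 - 1 mod 17
  a2 = 28 - 1 mod 17
  a2 = 27 mod 17 = 10
Step 2: The trefoil has determinant 3.
  Number of Fox p-colorings (p prime) is p^2 if p = 3, else p.
  Since 17 does not divide 3, only trivial (constant) colorings exist.
  (So the trial a0 = 1, a1 = 14 with a0 != a1 does NOT extend to a valid coloring of the whole trefoil: the other two crossing relations require 3*(a1 - a0) = 0 (mod 17), which fails.)
  Total colorings = 17
Step 3: a2 = 10, total Fox 17-colorings = 17

10


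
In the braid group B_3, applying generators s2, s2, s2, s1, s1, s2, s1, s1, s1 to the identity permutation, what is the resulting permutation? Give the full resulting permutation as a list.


Starting with identity [1, 2, 3].
Apply generators in sequence:
  After s2: [1, 3, 2]
  After s2: [1, 2, 3]
  After s2: [1, 3, 2]
  After s1: [3, 1, 2]
  After s1: [1, 3, 2]
  After s2: [1, 2, 3]
  After s1: [2, 1, 3]
  After s1: [1, 2, 3]
  After s1: [2, 1, 3]
Final permutation: [2, 1, 3]

[2, 1, 3]


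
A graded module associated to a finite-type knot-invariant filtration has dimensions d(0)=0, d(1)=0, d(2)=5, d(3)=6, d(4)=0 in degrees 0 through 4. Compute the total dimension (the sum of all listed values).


Total dimension = d(0) + d(1) + ... + d(4)
= 0 + 0 + 5 + 6 + 0
= 11

11


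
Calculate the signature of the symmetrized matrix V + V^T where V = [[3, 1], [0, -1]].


Step 1: V + V^T = [[6, 1], [1, -2]]
Step 2: trace = 4, det = -13
Step 3: Discriminant = 4^2 - 4*(-13) = 68
Step 4: Eigenvalues: 6.12311, -2.12311
Step 5: Signature = (# positive eigenvalues) - (# negative eigenvalues) = 0

0


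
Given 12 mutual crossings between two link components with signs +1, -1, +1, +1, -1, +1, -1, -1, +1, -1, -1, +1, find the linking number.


Step 1: Count positive crossings: 6
Step 2: Count negative crossings: 6
Step 3: Sum of signs = 6 - 6 = 0
Step 4: Linking number = sum/2 = 0/2 = 0

0


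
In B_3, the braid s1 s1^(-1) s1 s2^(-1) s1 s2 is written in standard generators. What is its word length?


The word length counts the number of generators (including inverses).
Listing each generator: s1, s1^(-1), s1, s2^(-1), s1, s2
There are 6 generators in this braid word.

6


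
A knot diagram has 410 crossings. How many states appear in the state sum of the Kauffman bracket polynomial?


Each crossing contributes 2 choices (A-smoothing or B-smoothing).
Total states = 2^410 = 2644223875160994395807661232131084159313618731857124877138595181097623164945245383300756841758861139390364848100093433217024

2644223875160994395807661232131084159313618731857124877138595181097623164945245383300756841758861139390364848100093433217024


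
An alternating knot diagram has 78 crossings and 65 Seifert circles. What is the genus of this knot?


For alternating knots, g = (c - s + 1)/2.
= (78 - 65 + 1)/2
= 14/2 = 7

7


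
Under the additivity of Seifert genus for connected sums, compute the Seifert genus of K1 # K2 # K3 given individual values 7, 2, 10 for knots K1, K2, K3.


The Seifert genus is additive under connected sum.
Seifert genus(K1 # K2 # K3) = (7) + (2) + (10)
= 19

19


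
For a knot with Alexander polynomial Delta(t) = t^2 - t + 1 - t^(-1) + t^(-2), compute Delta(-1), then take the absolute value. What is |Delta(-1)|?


Step 1: The polynomial has 5 terms with alternating signs, exponents from 2 down to -2.
Step 2: Substitute t = -1. The i-th term has coefficient (-1)^i and exponent (m-i),
  so its value is (-1)^i * (-1)^(m-i) = (-1)^m = 1 for every i.
Step 3: All 5 terms equal 1, so Delta(-1) = 5 * (1) = 5
Step 4: |Delta(-1)| = 5

5


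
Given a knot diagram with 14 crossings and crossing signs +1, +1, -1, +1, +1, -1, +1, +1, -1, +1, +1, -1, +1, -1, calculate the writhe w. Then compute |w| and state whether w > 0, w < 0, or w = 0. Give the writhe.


Step 1: Count positive crossings (+1).
Positive crossings: 9
Step 2: Count negative crossings (-1).
Negative crossings: 5
Step 3: Writhe = (positive) - (negative)
w = 9 - 5 = 4
Step 4: |w| = 4, and w is positive

4


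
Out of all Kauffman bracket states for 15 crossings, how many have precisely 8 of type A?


We choose which 8 of 15 crossings get A-smoothings.
C(15, 8) = 15! / (8! * 7!)
= 6435

6435


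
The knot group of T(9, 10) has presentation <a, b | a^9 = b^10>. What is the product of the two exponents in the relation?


The relation is a^9 = b^10.
Product of exponents = 9 * 10
= 90

90


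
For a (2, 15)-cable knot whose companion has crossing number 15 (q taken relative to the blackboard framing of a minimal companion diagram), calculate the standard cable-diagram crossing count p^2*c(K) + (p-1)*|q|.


Step 1: Each of the c(K) crossings of the companion diagram becomes p*p = p^2 crossings among the p parallel strands, and each of the |q| twists s_1 s_2 ... s_(p-1) adds (p-1) crossings.
  Crossings = p^2 * c(K) + (p-1)*|q|
Step 2: = 2^2 * 15 + (2-1)*15
Step 3: = 4*15 + 1*15
Step 4: = 60 + 15 = 75

75


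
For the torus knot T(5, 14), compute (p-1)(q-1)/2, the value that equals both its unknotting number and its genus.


For a torus knot T(p,q), both the unknotting number and genus equal (p-1)(q-1)/2.
= (5-1)(14-1)/2
= 4*13/2
= 52/2 = 26

26


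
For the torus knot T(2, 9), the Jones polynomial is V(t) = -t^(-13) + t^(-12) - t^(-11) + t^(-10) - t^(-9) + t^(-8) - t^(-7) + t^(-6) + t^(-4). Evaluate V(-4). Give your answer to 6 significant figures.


Substituting t = -4 into V(t) = -t^(-13) + t^(-12) - t^(-11) + t^(-10) - t^(-9) + t^(-8) - t^(-7) + t^(-6) + t^(-4):
  (-)t^(-13) = 1.49012e-08
  (+)t^(-12) = 5.96046e-08
  (-)t^(-11) = 2.38419e-07
  (+)t^(-10) = 9.53674e-07
  (-)t^(-9) = 3.8147e-06
  (+)t^(-8) = 1.52588e-05
  (-)t^(-7) = 6.10352e-05
  (+)t^(-6) = 0.000244141
  (+)t^(-4) = 0.00390625
Sum = (1.49012e-08) + (5.96046e-08) + (2.38419e-07) + (9.53674e-07) + (3.8147e-06) + (1.52588e-05) + (6.10352e-05) + (0.000244141) + (0.00390625)
= 0.004231765866
Rounded to 6 significant figures: 0.00423177

0.00423177


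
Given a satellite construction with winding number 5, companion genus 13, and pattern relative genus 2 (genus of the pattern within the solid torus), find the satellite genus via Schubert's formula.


Schubert: g(satellite) = g_rel(pattern) + |winding| * g(companion),
where g_rel(pattern) is the genus of the pattern relative to the solid torus.
= 2 + 5 * 13
= 2 + 65 = 67

67


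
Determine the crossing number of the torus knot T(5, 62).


For a torus knot T(p, q) with gcd(p,q)=1,
the crossing number is min(p*(q-1), q*(p-1)).
p*(q-1) = 5*61 = 305
q*(p-1) = 62*4 = 248
min(305, 248) = 248

248


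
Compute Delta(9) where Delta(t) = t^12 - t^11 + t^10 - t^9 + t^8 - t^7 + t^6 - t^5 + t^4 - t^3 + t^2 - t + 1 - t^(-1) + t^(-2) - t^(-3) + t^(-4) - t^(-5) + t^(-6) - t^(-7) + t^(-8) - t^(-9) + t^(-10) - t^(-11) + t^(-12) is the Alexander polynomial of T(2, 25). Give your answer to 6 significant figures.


Substituting t = 9 into Delta(t) = t^12 - t^11 + t^10 - t^9 + t^8 - t^7 + t^6 - t^5 + t^4 - t^3 + t^2 - t + 1 - t^(-1) + t^(-2) - t^(-3) + t^(-4) - t^(-5) + t^(-6) - t^(-7) + t^(-8) - t^(-9) + t^(-10) - t^(-11) + t^(-12):
Term values: (282429536481) + (-31381059609) + (3486784401) + (-387420489) + (43046721) + (-4782969) + (531441) + (-59049) + (6561) + (-729) + (81) + (-9) + (1) + (-0.111111) + (0.0123457) + (-0.00137174) + (0.000152416) + (-1.69351e-05) + (1.88168e-06) + (-2.09075e-07) + (2.32306e-08) + (-2.58117e-09) + (2.86797e-10) + (-3.18664e-11) + (3.54071e-12)
Sum = 2.541865828e+11
Rounded to 6 significant figures: 2.54187e+11

2.54187e+11


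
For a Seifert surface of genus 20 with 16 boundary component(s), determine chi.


chi = 2 - 2g - b
= 2 - 2*20 - 16
= 2 - 40 - 16 = -54

-54


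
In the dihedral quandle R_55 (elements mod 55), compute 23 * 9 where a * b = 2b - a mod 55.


23 * 9 = 2*9 - 23 mod 55
= 18 - 23 mod 55
= -5 mod 55 = 50

50


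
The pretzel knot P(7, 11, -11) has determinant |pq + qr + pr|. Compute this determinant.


Step 1: Compute pq + qr + pr.
pq = 7*11 = 77
qr = 11*(-11) = -121
pr = 7*(-11) = -77
pq + qr + pr = 77 + (-121) + (-77) = -121
Step 2: Take absolute value.
det(P(7,11,-11)) = |-121| = 121

121


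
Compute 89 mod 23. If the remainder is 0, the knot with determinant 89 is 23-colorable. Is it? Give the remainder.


Step 1: A knot is p-colorable if and only if p divides its determinant.
Step 2: Compute 89 mod 23.
89 = 3 * 23 + 20
Step 3: 89 mod 23 = 20
Step 4: The knot is 23-colorable: no

20


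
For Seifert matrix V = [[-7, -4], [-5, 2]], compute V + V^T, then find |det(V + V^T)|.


Step 1: Form V + V^T where V = [[-7, -4], [-5, 2]]
  V^T = [[-7, -5], [-4, 2]]
  V + V^T = [[-14, -9], [-9, 4]]
Step 2: det(V + V^T) = (-14)*4 - (-9)*(-9)
  = -56 - 81 = -137
Step 3: Knot determinant = |det(V + V^T)| = |-137| = 137

137


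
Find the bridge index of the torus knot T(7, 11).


The bridge number of T(p,q) is min(p,q).
min(7, 11) = 7

7


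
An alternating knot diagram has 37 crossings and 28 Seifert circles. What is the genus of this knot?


For alternating knots, g = (c - s + 1)/2.
= (37 - 28 + 1)/2
= 10/2 = 5

5


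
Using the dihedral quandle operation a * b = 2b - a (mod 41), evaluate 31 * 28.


31 * 28 = 2*28 - 31 mod 41
= 56 - 31 mod 41
= 25 mod 41 = 25

25


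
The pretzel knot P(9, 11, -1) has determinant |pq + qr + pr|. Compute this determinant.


Step 1: Compute pq + qr + pr.
pq = 9*11 = 99
qr = 11*(-1) = -11
pr = 9*(-1) = -9
pq + qr + pr = 99 + (-11) + (-9) = 79
Step 2: Take absolute value.
det(P(9,11,-1)) = |79| = 79

79


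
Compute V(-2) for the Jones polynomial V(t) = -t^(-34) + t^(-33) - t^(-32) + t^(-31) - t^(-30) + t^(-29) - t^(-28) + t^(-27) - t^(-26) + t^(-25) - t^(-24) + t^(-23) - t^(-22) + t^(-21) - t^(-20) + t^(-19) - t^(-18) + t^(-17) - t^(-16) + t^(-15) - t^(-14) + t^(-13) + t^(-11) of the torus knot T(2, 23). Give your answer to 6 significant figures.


Substituting t = -2 into V(t) = -t^(-34) + t^(-33) - t^(-32) + t^(-31) - t^(-30) + t^(-29) - t^(-28) + t^(-27) - t^(-26) + t^(-25) - t^(-24) + t^(-23) - t^(-22) + t^(-21) - t^(-20) + t^(-19) - t^(-18) + t^(-17) - t^(-16) + t^(-15) - t^(-14) + t^(-13) + t^(-11):
  (-)t^(-34) = -5.82077e-11
  (+)t^(-33) = -1.16415e-10
  (-)t^(-32) = -2.32831e-10
  (+)t^(-31) = -4.65661e-10
  (-)t^(-30) = -9.31323e-10
  (+)t^(-29) = -1.86265e-09
  (-)t^(-28) = -3.72529e-09
  (+)t^(-27) = -7.45058e-09
  (-)t^(-26) = -1.49012e-08
  (+)t^(-25) = -2.98023e-08
  (-)t^(-24) = -5.96046e-08
  (+)t^(-23) = -1.19209e-07
  (-)t^(-22) = -2.38419e-07
  (+)t^(-21) = -4.76837e-07
  (-)t^(-20) = -9.53674e-07
  (+)t^(-19) = -1.90735e-06
  (-)t^(-18) = -3.8147e-06
  (+)t^(-17) = -7.62939e-06
  (-)t^(-16) = -1.52588e-05
  (+)t^(-15) = -3.05176e-05
  (-)t^(-14) = -6.10352e-05
  (+)t^(-13) = -0.00012207
  (+)t^(-11) = -0.000488281
Sum = (-5.82077e-11) + (-1.16415e-10) + (-2.32831e-10) + (-4.65661e-10) + (-9.31323e-10) + (-1.86265e-09) + (-3.72529e-09) + (-7.45058e-09) + (-1.49012e-08) + (-2.98023e-08) + (-5.96046e-08) + (-1.19209e-07) + (-2.38419e-07) + (-4.76837e-07) + (-9.53674e-07) + (-1.90735e-06) + (-3.8147e-06) + (-7.62939e-06) + (-1.52588e-05) + (-3.05176e-05) + (-6.10352e-05) + (-0.00012207) + (-0.000488281)
= -0.0007324218168
Rounded to 6 significant figures: -0.000732422

-0.000732422


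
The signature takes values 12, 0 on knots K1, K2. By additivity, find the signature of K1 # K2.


The signature is additive under connected sum.
signature(K1 # K2) = (12) + (0)
= 12

12


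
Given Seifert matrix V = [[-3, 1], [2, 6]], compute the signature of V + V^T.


Step 1: V + V^T = [[-6, 3], [3, 12]]
Step 2: trace = 6, det = -81
Step 3: Discriminant = 6^2 - 4*(-81) = 360
Step 4: Eigenvalues: 12.4868, -6.48683
Step 5: Signature = (# positive eigenvalues) - (# negative eigenvalues) = 0

0


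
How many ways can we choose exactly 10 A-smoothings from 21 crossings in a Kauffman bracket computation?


We choose which 10 of 21 crossings get A-smoothings.
C(21, 10) = 21! / (10! * 11!)
= 352716

352716


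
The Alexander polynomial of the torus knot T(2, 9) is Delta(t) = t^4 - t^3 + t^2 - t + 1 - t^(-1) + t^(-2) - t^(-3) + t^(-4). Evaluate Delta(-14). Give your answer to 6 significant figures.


Substituting t = -14 into Delta(t) = t^4 - t^3 + t^2 - t + 1 - t^(-1) + t^(-2) - t^(-3) + t^(-4):
Term values: (38416) + (2744) + (196) + (14) + (1) + (0.0714286) + (0.00510204) + (0.000364431) + (2.60308e-05)
Sum = 41371.07692
Rounded to 6 significant figures: 41371.1

41371.1


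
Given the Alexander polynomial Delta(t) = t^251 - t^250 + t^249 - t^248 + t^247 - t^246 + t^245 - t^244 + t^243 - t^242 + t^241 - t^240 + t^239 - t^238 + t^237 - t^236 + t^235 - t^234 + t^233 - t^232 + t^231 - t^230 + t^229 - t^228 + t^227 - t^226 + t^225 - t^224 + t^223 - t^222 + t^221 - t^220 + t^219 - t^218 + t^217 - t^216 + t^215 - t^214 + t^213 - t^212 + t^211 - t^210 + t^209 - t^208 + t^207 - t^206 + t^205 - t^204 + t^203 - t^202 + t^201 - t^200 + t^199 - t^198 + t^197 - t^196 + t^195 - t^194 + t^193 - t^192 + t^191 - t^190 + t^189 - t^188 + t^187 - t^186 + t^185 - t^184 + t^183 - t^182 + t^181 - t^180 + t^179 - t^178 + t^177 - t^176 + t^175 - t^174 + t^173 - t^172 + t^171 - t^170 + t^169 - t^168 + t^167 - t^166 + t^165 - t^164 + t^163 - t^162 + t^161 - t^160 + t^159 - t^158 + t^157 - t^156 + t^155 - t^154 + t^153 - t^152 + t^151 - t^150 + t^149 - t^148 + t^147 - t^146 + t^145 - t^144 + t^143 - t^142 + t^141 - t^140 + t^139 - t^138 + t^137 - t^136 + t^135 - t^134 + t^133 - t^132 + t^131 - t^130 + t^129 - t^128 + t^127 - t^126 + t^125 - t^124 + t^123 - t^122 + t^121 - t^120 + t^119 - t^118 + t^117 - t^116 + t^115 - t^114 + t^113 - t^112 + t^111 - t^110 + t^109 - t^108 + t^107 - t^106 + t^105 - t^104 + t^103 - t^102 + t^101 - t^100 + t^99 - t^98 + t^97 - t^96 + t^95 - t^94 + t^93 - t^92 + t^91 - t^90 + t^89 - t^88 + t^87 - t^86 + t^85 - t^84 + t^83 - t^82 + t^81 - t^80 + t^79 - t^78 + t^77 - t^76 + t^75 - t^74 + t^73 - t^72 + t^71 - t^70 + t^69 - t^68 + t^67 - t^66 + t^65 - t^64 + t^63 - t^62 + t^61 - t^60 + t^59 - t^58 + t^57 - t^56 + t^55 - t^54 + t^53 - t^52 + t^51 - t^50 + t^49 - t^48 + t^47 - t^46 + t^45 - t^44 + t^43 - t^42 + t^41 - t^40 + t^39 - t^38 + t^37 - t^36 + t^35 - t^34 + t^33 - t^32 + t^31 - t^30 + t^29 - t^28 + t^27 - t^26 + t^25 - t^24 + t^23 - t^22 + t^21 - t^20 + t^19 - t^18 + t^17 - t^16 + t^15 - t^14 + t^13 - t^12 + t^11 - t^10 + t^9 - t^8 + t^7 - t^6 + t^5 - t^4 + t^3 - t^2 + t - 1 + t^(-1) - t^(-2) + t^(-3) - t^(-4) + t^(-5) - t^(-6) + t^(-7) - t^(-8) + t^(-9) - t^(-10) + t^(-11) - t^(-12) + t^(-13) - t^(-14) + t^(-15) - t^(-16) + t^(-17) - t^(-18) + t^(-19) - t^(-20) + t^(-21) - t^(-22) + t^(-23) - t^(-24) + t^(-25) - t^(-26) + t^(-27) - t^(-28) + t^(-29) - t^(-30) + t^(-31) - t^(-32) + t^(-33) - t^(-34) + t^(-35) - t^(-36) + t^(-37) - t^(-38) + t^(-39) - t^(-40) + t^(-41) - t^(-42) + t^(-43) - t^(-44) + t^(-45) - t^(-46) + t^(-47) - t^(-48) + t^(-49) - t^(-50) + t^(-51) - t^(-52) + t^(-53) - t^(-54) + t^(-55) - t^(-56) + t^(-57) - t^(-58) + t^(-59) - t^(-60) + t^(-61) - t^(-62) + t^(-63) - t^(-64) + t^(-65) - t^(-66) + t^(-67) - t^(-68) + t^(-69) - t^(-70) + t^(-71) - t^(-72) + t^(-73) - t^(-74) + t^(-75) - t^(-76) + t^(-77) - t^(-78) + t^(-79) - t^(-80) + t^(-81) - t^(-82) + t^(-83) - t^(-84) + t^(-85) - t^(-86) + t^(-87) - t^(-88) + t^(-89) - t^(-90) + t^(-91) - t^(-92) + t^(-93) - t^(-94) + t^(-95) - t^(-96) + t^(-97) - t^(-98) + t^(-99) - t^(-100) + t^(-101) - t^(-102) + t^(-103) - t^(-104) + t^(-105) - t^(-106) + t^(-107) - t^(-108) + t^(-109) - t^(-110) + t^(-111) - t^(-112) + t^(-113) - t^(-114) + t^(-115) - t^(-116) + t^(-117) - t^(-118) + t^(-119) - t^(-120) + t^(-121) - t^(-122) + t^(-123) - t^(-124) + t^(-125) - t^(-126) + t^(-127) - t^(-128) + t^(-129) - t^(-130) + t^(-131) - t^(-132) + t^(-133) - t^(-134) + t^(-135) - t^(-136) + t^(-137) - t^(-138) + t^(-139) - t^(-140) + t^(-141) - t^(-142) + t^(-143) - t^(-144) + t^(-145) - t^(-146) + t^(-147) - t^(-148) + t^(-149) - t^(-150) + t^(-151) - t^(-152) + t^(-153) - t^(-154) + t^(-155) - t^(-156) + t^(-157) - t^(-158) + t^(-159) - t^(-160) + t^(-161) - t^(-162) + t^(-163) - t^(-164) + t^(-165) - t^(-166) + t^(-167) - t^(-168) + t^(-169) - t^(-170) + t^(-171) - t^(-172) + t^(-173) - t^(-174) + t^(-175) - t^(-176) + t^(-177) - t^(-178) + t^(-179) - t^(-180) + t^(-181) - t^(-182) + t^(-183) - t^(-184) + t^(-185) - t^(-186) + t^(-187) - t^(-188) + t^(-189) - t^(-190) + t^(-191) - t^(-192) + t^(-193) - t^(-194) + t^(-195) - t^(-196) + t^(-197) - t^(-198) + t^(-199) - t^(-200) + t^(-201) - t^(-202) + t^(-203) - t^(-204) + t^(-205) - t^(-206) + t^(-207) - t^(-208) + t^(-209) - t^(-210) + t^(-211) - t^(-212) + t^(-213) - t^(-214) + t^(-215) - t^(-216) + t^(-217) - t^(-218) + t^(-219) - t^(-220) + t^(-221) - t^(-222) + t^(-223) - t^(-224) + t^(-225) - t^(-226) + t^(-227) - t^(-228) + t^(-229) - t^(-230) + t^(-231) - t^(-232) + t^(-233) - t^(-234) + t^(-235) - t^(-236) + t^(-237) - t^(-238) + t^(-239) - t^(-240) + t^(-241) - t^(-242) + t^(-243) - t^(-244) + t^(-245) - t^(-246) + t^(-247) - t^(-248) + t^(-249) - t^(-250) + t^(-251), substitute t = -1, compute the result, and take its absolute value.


Step 1: The polynomial has 503 terms with alternating signs, exponents from 251 down to -251.
Step 2: Substitute t = -1. The i-th term has coefficient (-1)^i and exponent (m-i),
  so its value is (-1)^i * (-1)^(m-i) = (-1)^m = -1 for every i.
Step 3: All 503 terms equal -1, so Delta(-1) = 503 * (-1) = -503
Step 4: |Delta(-1)| = 503

503


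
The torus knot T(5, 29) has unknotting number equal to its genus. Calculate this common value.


For a torus knot T(p,q), both the unknotting number and genus equal (p-1)(q-1)/2.
= (5-1)(29-1)/2
= 4*28/2
= 112/2 = 56

56


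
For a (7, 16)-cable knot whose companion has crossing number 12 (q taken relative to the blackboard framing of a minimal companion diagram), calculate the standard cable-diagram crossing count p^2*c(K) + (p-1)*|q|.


Step 1: Each of the c(K) crossings of the companion diagram becomes p*p = p^2 crossings among the p parallel strands, and each of the |q| twists s_1 s_2 ... s_(p-1) adds (p-1) crossings.
  Crossings = p^2 * c(K) + (p-1)*|q|
Step 2: = 7^2 * 12 + (7-1)*16
Step 3: = 49*12 + 6*16
Step 4: = 588 + 96 = 684

684


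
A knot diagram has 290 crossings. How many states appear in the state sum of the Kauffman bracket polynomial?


Each crossing contributes 2 choices (A-smoothing or B-smoothing).
Total states = 2^290 = 1989292945639146568621528992587283360401824603189390869761855907572637988050133502132224

1989292945639146568621528992587283360401824603189390869761855907572637988050133502132224


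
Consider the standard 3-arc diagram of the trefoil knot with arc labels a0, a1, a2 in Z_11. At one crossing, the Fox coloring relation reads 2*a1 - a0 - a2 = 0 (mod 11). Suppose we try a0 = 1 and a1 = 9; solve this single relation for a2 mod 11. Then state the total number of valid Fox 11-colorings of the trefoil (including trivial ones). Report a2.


Step 1: Apply the given crossing relation 2*a1 - a0 - a2 = 0 (mod 11).
  a2 = 2*a1 - a0 mod 11
  a2 = 2*9 - 1 mod 11
  a2 = 18 - 1 mod 11
  a2 = 17 mod 11 = 6
Step 2: The trefoil has determinant 3.
  Number of Fox p-colorings (p prime) is p^2 if p = 3, else p.
  Since 11 does not divide 3, only trivial (constant) colorings exist.
  (So the trial a0 = 1, a1 = 9 with a0 != a1 does NOT extend to a valid coloring of the whole trefoil: the other two crossing relations require 3*(a1 - a0) = 0 (mod 11), which fails.)
  Total colorings = 11
Step 3: a2 = 6, total Fox 11-colorings = 11

6


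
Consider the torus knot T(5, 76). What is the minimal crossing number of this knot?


For a torus knot T(p, q) with gcd(p,q)=1,
the crossing number is min(p*(q-1), q*(p-1)).
p*(q-1) = 5*75 = 375
q*(p-1) = 76*4 = 304
min(375, 304) = 304

304


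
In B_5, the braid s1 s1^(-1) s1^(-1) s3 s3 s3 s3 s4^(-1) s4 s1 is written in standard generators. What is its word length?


The word length counts the number of generators (including inverses).
Listing each generator: s1, s1^(-1), s1^(-1), s3, s3, s3, s3, s4^(-1), s4, s1
There are 10 generators in this braid word.

10


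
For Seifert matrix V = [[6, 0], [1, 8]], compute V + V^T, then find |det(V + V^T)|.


Step 1: Form V + V^T where V = [[6, 0], [1, 8]]
  V^T = [[6, 1], [0, 8]]
  V + V^T = [[12, 1], [1, 16]]
Step 2: det(V + V^T) = 12*16 - 1*1
  = 192 - 1 = 191
Step 3: Knot determinant = |det(V + V^T)| = |191| = 191

191


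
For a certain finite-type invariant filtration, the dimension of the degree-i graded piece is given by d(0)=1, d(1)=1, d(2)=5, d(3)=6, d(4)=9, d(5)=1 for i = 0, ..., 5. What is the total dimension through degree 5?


Total dimension = d(0) + d(1) + ... + d(5)
= 1 + 1 + 5 + 6 + 9 + 1
= 23

23


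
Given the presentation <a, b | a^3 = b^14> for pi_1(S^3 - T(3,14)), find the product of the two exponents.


The relation is a^3 = b^14.
Product of exponents = 3 * 14
= 42

42


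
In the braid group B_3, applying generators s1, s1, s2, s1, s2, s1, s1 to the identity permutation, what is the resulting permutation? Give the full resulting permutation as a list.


Starting with identity [1, 2, 3].
Apply generators in sequence:
  After s1: [2, 1, 3]
  After s1: [1, 2, 3]
  After s2: [1, 3, 2]
  After s1: [3, 1, 2]
  After s2: [3, 2, 1]
  After s1: [2, 3, 1]
  After s1: [3, 2, 1]
Final permutation: [3, 2, 1]

[3, 2, 1]


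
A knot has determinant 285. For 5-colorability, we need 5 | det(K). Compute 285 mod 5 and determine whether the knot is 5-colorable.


Step 1: A knot is p-colorable if and only if p divides its determinant.
Step 2: Compute 285 mod 5.
285 = 57 * 5 + 0
Step 3: 285 mod 5 = 0
Step 4: The knot is 5-colorable: yes

0


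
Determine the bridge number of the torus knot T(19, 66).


The bridge number of T(p,q) is min(p,q).
min(19, 66) = 19

19


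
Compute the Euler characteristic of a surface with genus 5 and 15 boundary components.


chi = 2 - 2g - b
= 2 - 2*5 - 15
= 2 - 10 - 15 = -23

-23


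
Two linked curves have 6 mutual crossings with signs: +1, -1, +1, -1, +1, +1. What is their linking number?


Step 1: Count positive crossings: 4
Step 2: Count negative crossings: 2
Step 3: Sum of signs = 4 - 2 = 2
Step 4: Linking number = sum/2 = 2/2 = 1

1


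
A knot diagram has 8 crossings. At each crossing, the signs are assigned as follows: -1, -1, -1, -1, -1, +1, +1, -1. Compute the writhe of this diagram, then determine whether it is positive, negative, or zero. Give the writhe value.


Step 1: Count positive crossings (+1).
Positive crossings: 2
Step 2: Count negative crossings (-1).
Negative crossings: 6
Step 3: Writhe = (positive) - (negative)
w = 2 - 6 = -4
Step 4: |w| = 4, and w is negative

-4


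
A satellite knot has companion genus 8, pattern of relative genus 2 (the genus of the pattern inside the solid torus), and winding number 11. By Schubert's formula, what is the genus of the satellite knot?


Schubert: g(satellite) = g_rel(pattern) + |winding| * g(companion),
where g_rel(pattern) is the genus of the pattern relative to the solid torus.
= 2 + 11 * 8
= 2 + 88 = 90

90


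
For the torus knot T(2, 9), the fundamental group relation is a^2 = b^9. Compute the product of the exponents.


The relation is a^2 = b^9.
Product of exponents = 2 * 9
= 18

18


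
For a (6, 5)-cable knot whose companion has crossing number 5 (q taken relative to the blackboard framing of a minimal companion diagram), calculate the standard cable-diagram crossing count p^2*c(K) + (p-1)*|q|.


Step 1: Each of the c(K) crossings of the companion diagram becomes p*p = p^2 crossings among the p parallel strands, and each of the |q| twists s_1 s_2 ... s_(p-1) adds (p-1) crossings.
  Crossings = p^2 * c(K) + (p-1)*|q|
Step 2: = 6^2 * 5 + (6-1)*5
Step 3: = 36*5 + 5*5
Step 4: = 180 + 25 = 205

205


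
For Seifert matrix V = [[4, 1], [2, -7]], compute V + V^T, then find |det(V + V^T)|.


Step 1: Form V + V^T where V = [[4, 1], [2, -7]]
  V^T = [[4, 2], [1, -7]]
  V + V^T = [[8, 3], [3, -14]]
Step 2: det(V + V^T) = 8*(-14) - 3*3
  = -112 - 9 = -121
Step 3: Knot determinant = |det(V + V^T)| = |-121| = 121

121


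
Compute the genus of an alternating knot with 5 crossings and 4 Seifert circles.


For alternating knots, g = (c - s + 1)/2.
= (5 - 4 + 1)/2
= 2/2 = 1

1


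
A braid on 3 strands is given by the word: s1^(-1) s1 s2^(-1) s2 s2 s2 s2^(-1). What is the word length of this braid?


The word length counts the number of generators (including inverses).
Listing each generator: s1^(-1), s1, s2^(-1), s2, s2, s2, s2^(-1)
There are 7 generators in this braid word.

7


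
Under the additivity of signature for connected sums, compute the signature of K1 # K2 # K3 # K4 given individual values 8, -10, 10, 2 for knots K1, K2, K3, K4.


The signature is additive under connected sum.
signature(K1 # K2 # K3 # K4) = (8) + (-10) + (10) + (2)
= 10

10


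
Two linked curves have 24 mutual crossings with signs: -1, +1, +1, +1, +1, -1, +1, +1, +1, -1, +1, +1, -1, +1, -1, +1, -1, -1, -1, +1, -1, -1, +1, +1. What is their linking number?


Step 1: Count positive crossings: 14
Step 2: Count negative crossings: 10
Step 3: Sum of signs = 14 - 10 = 4
Step 4: Linking number = sum/2 = 4/2 = 2

2


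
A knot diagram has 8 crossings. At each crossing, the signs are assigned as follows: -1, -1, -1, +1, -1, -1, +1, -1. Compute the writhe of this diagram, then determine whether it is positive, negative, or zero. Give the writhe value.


Step 1: Count positive crossings (+1).
Positive crossings: 2
Step 2: Count negative crossings (-1).
Negative crossings: 6
Step 3: Writhe = (positive) - (negative)
w = 2 - 6 = -4
Step 4: |w| = 4, and w is negative

-4


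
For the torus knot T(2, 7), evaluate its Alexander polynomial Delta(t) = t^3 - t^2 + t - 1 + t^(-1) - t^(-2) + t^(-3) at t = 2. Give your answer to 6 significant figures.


Substituting t = 2 into Delta(t) = t^3 - t^2 + t - 1 + t^(-1) - t^(-2) + t^(-3):
Term values: (8) + (-4) + (2) + (-1) + (0.5) + (-0.25) + (0.125)
Sum = 5.375
Rounded to 6 significant figures: 5.375

5.375


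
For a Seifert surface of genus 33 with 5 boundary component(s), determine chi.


chi = 2 - 2g - b
= 2 - 2*33 - 5
= 2 - 66 - 5 = -69

-69


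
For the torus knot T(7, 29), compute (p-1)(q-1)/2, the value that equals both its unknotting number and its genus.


For a torus knot T(p,q), both the unknotting number and genus equal (p-1)(q-1)/2.
= (7-1)(29-1)/2
= 6*28/2
= 168/2 = 84

84
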